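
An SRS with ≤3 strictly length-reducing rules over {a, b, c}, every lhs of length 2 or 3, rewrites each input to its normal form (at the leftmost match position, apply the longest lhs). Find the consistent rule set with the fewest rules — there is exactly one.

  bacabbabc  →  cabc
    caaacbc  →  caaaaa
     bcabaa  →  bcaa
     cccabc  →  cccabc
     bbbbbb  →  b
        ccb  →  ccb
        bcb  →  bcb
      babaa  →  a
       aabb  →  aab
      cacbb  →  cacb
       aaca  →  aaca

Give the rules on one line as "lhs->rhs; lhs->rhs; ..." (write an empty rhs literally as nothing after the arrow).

  | bacabbabc => cabbabc => cababc => cabc
  | caaacbc => caaaaa
  | bcabaa => bcaa
  | cccabc

ba->; bb->b; cbc->aa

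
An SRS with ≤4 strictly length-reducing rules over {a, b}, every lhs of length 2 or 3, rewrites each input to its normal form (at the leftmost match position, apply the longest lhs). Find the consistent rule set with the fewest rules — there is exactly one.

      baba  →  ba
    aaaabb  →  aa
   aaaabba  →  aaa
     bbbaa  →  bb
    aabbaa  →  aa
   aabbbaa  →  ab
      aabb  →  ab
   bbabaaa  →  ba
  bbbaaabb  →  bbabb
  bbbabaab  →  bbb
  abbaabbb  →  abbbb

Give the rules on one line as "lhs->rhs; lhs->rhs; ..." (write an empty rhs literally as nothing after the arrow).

aab->a; aba->a; baa->

  | baba => ba
  | aaaabb => aaab => aa
  | aaaabba => aaaba => aaa
  | bbbaa => bb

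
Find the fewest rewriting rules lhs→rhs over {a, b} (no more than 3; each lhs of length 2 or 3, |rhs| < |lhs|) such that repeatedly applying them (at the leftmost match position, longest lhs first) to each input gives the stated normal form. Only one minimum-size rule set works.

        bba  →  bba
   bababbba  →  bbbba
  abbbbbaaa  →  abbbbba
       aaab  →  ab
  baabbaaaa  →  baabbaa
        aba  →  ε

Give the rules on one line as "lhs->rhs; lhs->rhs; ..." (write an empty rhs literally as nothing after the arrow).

  | bba
  | bababbba => bbbba
  | abbbbbaaa => abbbbba
  | aaab => ab

aaa->a; aba->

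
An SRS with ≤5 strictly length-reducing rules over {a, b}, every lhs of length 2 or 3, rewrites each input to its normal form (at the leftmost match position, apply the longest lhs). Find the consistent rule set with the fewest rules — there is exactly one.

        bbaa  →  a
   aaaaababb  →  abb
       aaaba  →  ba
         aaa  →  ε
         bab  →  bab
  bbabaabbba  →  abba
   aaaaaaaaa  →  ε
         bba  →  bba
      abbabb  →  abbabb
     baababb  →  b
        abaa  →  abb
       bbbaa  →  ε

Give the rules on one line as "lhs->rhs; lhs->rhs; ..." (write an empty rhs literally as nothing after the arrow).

  | bbaa => bbb => a
  | aaaaababb => aababb => abb
  | aaaba => ba
  | aaa => ε

aaa->; aab->; baa->bb; bbb->a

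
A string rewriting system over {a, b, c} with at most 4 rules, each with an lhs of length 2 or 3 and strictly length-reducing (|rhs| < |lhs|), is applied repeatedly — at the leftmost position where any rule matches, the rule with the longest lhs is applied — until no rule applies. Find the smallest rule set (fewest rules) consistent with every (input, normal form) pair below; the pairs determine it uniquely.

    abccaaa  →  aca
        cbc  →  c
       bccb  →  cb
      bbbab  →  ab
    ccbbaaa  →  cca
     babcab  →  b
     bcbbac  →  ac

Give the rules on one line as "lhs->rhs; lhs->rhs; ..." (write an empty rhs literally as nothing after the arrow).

aa->; ba->a; bc->

  | abccaaa => acaaa => aca
  | cbc => c
  | bccb => cb
  | bbbab => bbab => bab => ab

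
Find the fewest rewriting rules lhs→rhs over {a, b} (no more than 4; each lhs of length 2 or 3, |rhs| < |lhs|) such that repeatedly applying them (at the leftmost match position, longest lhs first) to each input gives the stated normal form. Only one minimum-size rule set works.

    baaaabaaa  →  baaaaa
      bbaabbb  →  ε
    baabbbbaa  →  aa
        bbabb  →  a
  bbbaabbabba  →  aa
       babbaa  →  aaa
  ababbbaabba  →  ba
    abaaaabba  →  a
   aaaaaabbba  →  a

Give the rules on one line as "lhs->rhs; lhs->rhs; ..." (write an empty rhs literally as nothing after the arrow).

aab->; aba->a; bab->ab; bb->

  | baaaabaaa => baaaaa
  | bbaabbb => aabbb => bb => ε
  | baabbbbaa => bbbbaa => bbaa => aa
  | bbabb => abb => a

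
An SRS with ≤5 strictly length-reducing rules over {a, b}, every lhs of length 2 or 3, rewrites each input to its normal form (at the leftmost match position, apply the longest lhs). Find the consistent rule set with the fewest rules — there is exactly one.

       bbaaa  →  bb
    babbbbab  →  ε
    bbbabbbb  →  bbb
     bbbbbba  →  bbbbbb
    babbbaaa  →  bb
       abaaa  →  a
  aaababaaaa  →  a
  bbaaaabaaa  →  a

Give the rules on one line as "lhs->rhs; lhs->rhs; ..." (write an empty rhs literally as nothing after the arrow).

  | bbaaa => bbaa => bba => bb
  | babbbbab => abbbbab => bbbab => bbab => bab => ab => ε
  | bbbabbbb => bbabbbb => babbbb => abbbb => bbb
  | bbbbbba => bbbbbb

aa->a; ab->; ba->b; bab->ab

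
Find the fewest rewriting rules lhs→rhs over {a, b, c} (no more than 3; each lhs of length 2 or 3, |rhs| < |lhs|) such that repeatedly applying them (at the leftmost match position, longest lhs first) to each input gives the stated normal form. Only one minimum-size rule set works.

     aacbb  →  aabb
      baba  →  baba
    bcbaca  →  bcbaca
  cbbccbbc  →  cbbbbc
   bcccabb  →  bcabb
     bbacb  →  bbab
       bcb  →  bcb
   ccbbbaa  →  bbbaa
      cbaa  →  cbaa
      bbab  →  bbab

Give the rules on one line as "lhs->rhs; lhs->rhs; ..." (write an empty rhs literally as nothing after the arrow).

acb->ab; cc->

  | aacbb => aabb
  | baba
  | bcbaca
  | cbbccbbc => cbbbbc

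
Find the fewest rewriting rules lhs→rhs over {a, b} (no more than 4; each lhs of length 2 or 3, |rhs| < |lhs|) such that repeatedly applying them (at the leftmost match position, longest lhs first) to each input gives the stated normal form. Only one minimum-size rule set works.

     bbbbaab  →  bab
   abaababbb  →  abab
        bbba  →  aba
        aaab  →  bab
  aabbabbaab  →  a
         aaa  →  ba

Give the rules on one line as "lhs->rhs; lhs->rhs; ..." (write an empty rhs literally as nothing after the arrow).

aa->b; abb->a; bb->a

  | bbbbaab => abbaab => aaab => bab
  | abaababbb => abbbabbb => ababbb => abab
  | bbba => aba
  | aaab => bab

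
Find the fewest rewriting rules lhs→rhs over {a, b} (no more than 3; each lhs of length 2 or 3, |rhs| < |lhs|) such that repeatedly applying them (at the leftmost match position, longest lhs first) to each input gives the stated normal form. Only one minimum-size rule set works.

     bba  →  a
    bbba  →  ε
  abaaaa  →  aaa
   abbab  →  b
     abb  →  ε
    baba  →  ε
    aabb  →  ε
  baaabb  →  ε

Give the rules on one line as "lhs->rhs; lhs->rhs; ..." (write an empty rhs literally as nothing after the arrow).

ab->b; ba->; bb->

  | bba => a
  | bbba => ba => ε
  | abaaaa => baaaa => aaa
  | abbab => bbab => ab => b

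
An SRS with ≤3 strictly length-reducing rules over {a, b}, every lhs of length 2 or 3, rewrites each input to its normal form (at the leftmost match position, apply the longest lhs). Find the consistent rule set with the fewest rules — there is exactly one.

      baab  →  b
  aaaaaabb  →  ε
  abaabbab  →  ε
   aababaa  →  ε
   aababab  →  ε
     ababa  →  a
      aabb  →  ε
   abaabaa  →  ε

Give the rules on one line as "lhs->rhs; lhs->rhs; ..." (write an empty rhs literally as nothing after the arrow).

  | baab => baa => b
  | aaaaaabb => aaaabb => aabb => aab => aa => ε
  | abaabbab => aabbab => aabab => aaab => ab => ε
  | aababaa => aaabaa => abaa => aa => ε

aa->; aab->aa; ab->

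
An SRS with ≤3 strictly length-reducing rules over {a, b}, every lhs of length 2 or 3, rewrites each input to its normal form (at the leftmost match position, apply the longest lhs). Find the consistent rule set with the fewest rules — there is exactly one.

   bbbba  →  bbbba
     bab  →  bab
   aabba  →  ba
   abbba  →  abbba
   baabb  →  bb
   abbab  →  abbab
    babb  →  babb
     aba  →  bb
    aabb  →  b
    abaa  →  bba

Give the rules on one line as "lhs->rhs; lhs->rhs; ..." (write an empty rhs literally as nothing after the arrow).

aab->; aba->bb

  | bbbba
  | bab
  | aabba => ba
  | abbba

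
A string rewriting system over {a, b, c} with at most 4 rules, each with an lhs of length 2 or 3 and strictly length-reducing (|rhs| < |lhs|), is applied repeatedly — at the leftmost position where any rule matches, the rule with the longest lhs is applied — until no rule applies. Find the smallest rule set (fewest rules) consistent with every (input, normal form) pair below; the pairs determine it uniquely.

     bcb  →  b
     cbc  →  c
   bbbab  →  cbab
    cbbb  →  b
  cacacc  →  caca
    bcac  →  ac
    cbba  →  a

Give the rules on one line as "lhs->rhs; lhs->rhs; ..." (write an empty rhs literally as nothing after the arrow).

bb->c; bc->; cc->

  | bcb => b
  | cbc => c
  | bbbab => cbab
  | cbbb => ccb => b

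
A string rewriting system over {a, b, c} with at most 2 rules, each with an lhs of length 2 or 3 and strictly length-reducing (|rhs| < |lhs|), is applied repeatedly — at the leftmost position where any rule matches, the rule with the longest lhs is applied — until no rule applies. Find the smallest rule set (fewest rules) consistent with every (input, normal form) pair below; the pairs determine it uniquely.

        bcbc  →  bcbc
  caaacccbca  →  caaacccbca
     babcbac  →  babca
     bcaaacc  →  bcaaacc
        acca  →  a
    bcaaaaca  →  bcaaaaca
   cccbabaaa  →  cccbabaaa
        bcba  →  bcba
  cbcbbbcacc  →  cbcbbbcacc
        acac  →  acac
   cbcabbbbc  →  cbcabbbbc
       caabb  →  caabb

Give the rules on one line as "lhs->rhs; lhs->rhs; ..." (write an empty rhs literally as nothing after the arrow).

bac->a; cca->

  | bcbc
  | caaacccbca
  | babcbac => babca
  | bcaaacc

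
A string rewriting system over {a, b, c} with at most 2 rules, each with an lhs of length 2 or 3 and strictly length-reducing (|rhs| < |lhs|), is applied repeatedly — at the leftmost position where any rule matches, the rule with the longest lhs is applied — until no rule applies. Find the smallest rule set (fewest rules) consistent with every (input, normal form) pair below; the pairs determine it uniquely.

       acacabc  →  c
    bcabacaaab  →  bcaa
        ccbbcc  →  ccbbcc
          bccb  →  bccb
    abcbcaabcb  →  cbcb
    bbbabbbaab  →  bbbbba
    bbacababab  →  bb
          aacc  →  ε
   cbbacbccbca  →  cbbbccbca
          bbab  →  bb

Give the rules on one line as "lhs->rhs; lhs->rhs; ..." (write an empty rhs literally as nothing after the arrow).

  | acacabc => acabc => abc => c
  | bcabacaaab => bcacaaab => bcaaab => bcaa
  | ccbbcc
  | bccb

ab->; ac->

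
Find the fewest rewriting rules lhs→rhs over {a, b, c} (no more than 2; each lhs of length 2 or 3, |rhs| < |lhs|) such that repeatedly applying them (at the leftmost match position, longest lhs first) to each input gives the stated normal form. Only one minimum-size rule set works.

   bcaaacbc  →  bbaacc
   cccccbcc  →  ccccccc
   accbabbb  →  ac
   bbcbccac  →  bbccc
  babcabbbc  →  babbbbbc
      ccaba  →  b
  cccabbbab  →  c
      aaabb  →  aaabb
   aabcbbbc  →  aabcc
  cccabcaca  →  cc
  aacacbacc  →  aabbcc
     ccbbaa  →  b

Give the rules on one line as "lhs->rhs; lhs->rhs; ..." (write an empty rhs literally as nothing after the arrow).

  | bcaaacbc => bbaacbc => bbaacc
  | cccccbcc => ccccccc
  | accbabbb => accabbb => acbbbb => acbbb => acbb => acb => ac
  | bbcbccac => bbcccac => bbccbc => bbccc

ca->b; cb->c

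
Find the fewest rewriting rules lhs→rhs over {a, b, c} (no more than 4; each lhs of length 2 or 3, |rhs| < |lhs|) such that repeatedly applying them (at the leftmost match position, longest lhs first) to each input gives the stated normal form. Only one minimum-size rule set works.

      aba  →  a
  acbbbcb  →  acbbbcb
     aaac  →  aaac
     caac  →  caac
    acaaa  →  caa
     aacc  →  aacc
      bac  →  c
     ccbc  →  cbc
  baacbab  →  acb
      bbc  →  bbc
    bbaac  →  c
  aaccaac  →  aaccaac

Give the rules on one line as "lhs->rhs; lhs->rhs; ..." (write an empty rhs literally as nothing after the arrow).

  | aba => a
  | acbbbcb
  | aaac
  | caac

aca->c; ba->; ccb->cb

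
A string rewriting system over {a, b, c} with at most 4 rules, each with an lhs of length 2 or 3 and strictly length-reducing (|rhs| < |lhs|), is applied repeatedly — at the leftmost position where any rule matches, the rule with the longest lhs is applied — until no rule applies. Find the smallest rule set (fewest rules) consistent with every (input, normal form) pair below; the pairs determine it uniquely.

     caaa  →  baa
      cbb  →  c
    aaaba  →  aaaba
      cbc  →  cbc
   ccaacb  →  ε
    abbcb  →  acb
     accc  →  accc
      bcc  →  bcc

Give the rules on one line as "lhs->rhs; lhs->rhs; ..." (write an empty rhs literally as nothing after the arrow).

bac->a; bb->; ca->b

  | caaa => baa
  | cbb => c
  | aaaba
  | cbc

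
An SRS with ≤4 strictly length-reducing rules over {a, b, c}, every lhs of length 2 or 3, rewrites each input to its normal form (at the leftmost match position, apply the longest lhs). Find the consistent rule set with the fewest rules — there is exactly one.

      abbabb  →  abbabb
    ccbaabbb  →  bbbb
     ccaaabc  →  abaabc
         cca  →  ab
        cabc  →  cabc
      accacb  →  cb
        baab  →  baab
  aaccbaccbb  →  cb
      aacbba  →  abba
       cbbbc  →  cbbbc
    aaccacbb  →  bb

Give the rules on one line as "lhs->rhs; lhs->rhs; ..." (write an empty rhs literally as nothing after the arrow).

  | abbabb
  | ccbaabbb => cbabbb => bbbb
  | ccaaabc => abaabc
  | cca => ab

ac->; bcb->c; cba->b; cca->ab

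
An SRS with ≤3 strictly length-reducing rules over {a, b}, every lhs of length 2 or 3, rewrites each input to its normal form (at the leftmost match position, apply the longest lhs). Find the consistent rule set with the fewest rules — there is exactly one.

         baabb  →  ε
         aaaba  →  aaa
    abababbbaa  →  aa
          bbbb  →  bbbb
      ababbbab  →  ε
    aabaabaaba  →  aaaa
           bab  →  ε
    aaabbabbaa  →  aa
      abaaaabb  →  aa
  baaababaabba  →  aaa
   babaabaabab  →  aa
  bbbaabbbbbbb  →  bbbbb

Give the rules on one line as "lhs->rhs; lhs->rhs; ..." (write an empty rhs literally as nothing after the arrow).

ab->; ba->a

  | baabb => aabb => ab => ε
  | aaaba => aaa
  | abababbbaa => ababbbaa => abbbaa => bbaa => baa => aa
  | bbbb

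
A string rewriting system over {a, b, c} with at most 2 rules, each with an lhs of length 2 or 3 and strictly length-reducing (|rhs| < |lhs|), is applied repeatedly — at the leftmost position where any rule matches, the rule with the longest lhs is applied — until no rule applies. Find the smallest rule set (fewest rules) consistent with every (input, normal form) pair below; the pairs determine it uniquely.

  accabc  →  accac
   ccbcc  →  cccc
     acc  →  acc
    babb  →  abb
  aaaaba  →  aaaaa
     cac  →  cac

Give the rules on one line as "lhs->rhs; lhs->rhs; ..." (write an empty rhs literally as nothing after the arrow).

ba->a; bc->c

  | accabc => accac
  | ccbcc => cccc
  | acc
  | babb => abb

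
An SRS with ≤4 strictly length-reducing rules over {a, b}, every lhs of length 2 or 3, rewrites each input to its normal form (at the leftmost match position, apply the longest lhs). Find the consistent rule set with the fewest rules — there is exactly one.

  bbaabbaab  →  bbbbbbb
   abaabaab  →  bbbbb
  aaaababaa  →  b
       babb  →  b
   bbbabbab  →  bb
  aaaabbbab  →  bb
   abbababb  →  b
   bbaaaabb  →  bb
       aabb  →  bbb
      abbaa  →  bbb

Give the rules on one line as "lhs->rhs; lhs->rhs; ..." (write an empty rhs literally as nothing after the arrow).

aa->b; aaa->; ab->b; bab->

  | bbaabbaab => bbbbbaab => bbbbbbb
  | abaabaab => baabaab => bbbaab => bbbbb
  | aaaababaa => ababaa => babaa => aa => b
  | babb => b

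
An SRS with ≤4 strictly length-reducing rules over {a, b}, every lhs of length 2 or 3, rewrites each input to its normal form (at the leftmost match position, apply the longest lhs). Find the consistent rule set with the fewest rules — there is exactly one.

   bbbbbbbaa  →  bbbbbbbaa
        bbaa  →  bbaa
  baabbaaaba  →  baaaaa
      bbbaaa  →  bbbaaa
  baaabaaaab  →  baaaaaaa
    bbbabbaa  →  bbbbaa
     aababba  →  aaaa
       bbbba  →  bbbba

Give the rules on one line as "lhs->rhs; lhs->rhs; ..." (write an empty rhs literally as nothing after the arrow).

ab->a; abb->ba; bab->b

  | bbbbbbbaa
  | bbaa
  | baabbaaaba => babaaaaba => baaaaba => baaaaa
  | bbbaaa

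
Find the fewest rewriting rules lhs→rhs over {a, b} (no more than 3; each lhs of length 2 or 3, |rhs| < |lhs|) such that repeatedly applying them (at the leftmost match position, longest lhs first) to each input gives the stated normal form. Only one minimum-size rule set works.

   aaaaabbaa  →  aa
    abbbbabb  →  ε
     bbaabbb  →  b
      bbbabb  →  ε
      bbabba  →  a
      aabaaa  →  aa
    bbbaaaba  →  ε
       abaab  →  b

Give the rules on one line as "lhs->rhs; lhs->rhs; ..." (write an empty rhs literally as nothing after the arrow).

ab->b; ba->; bb->

  | aaaaabbaa => aaaabbaa => aaabbaa => aabbaa => abbaa => bbaa => aa
  | abbbbabb => bbbbabb => bbabb => abb => bb => ε
  | bbaabbb => aabbb => abbb => bbb => b
  | bbbabb => babb => bb => ε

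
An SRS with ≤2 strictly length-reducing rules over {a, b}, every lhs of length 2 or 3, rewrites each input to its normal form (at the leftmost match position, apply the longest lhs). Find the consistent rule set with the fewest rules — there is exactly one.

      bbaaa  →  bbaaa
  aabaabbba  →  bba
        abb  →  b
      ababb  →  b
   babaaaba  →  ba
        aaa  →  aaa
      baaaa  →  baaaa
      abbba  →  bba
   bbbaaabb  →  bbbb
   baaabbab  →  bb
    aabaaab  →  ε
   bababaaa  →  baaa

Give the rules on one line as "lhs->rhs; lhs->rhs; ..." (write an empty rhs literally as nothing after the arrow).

  | bbaaa
  | aabaabbba => abaabbba => aabbba => abbba => bba
  | abb => b
  | ababb => abb => b

aab->ab; ab->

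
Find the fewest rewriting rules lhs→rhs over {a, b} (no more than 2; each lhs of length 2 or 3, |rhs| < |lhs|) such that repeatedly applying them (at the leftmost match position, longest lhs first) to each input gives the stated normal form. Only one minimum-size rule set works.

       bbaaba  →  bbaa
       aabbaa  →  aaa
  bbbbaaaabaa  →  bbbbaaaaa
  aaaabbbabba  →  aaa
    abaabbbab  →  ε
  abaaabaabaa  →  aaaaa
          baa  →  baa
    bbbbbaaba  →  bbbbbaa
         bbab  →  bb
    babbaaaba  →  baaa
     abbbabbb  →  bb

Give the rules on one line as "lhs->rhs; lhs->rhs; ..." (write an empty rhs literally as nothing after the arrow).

ab->; abb->

  | bbaaba => bbaa
  | aabbaa => aaa
  | bbbbaaaabaa => bbbbaaaaa
  | aaaabbbabba => aaababba => aaabba => aaa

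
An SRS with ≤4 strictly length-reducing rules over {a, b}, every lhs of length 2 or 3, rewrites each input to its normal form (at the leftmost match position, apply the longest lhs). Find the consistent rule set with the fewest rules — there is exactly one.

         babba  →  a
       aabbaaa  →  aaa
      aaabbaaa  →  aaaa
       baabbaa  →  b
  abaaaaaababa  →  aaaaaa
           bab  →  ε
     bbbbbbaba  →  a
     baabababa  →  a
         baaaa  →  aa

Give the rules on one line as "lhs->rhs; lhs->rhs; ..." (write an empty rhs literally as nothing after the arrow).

  | babba => abba => ba => a
  | aabbaaa => abaaa => aaa
  | aaabbaaa => aabaaa => aaaa
  | baabbaa => bbaa => b

ab->; ba->a; baa->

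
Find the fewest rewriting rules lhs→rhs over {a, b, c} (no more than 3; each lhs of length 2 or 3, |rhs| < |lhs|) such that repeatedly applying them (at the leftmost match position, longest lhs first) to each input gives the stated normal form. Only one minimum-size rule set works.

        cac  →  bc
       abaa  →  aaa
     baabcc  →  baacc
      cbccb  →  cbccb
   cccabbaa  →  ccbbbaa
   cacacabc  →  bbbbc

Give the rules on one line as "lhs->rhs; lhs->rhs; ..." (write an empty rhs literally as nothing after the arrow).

ab->a; ca->b

  | cac => bc
  | abaa => aaa
  | baabcc => baacc
  | cbccb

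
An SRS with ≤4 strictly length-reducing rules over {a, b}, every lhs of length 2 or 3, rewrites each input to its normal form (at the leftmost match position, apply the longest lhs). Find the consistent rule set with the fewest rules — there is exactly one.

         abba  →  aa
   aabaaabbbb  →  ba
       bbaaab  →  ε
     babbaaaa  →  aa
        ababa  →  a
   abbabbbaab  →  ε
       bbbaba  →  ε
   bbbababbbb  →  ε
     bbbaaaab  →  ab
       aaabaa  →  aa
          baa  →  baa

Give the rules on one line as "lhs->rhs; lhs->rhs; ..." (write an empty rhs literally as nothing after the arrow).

  | abba => aa
  | aabaaabbbb => abaabbbb => babbbb => babb => ba
  | bbaaab => aaab => bb => ε
  | babbaaaa => baaaaa => bbaa => aa

aaa->b; aba->b; bb->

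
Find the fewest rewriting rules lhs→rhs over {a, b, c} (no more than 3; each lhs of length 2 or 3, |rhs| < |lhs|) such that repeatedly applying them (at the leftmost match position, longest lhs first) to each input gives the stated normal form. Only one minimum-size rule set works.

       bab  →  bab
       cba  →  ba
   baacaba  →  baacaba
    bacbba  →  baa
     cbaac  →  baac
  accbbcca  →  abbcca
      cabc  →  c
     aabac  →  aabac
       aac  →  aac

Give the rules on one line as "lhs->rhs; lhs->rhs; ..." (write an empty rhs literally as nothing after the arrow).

  | bab
  | cba => ba
  | baacaba
  | bacbba => babba => baa

abc->; bba->a; cb->b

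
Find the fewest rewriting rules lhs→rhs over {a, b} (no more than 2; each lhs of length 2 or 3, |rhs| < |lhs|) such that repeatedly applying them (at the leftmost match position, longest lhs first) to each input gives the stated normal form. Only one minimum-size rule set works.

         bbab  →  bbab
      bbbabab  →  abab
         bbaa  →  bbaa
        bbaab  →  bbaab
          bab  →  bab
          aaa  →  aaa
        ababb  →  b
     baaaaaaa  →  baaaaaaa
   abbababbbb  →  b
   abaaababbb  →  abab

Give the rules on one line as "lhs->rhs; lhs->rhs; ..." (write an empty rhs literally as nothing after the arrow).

  | bbab
  | bbbabab => abab
  | bbaa
  | bbaab

abb->b; bbb->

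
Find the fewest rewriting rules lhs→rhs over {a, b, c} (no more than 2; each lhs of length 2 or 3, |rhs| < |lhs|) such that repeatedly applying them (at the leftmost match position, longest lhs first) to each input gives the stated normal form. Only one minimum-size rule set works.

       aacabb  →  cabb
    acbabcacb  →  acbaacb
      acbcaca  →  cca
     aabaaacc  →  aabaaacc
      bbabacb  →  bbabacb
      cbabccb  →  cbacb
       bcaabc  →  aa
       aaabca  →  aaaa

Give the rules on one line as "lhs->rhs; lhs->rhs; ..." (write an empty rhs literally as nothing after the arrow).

  | aacabb => acabb => cabb
  | acbabcacb => acbaacb
  | acbcaca => acaca => caca => cca
  | aabaaacc

aca->ca; bc->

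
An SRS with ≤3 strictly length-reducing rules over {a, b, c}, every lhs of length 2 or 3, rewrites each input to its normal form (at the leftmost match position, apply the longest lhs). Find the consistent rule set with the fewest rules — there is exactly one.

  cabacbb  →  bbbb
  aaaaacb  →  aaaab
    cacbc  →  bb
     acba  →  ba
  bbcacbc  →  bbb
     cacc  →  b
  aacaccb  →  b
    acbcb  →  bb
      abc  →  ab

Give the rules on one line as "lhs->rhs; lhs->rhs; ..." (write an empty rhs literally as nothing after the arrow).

  | cabacbb => bbacbb => bbbb
  | aaaaacb => aaaab
  | cacbc => bcbc => bbc => bb
  | acba => ba

ac->; bc->b; ca->b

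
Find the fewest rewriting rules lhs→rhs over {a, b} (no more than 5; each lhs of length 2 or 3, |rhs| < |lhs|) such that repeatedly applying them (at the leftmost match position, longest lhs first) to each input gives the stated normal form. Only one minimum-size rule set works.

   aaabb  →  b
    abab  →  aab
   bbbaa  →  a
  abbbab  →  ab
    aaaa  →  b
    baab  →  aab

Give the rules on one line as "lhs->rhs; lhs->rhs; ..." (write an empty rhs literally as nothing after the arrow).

aaa->bb; ba->a; bb->b; bba->b

  | aaabb => bbbb => bbb => bb => b
  | abab => aab
  | bbbaa => bbaa => ba => a
  | abbbab => abbab => abb => ab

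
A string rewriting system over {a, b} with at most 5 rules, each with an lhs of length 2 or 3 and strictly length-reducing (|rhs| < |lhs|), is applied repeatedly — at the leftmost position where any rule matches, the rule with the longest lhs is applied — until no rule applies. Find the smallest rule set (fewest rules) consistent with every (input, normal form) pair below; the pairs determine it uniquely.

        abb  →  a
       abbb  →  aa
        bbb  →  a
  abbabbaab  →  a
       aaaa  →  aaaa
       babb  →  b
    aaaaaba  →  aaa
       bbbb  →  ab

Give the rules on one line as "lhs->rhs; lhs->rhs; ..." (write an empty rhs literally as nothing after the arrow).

  | abb => a
  | abbb => aa
  | bbb => a
  | abbabbaab => aabbaab => bbbaab => aaab => abb => a

aab->bb; bab->; bb->; bbb->a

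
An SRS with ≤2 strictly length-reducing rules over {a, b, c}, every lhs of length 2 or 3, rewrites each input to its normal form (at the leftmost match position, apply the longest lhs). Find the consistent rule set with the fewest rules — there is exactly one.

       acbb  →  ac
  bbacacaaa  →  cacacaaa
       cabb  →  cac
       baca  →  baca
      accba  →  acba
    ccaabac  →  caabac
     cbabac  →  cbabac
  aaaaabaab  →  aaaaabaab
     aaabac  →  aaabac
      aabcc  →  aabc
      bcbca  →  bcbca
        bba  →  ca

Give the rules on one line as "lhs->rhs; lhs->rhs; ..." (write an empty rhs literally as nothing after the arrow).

bb->c; cc->c

  | acbb => acc => ac
  | bbacacaaa => cacacaaa
  | cabb => cac
  | baca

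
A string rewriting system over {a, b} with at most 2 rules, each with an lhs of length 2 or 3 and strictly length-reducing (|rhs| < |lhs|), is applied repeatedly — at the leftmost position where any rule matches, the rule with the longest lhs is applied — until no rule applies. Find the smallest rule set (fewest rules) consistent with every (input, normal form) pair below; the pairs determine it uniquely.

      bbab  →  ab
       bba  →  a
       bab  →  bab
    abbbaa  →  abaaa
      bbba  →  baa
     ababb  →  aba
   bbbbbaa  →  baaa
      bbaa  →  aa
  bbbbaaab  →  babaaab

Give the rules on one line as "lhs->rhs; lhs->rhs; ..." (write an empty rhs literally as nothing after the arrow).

bb->; bbb->ba

  | bbab => ab
  | bba => a
  | bab
  | abbbaa => abaaa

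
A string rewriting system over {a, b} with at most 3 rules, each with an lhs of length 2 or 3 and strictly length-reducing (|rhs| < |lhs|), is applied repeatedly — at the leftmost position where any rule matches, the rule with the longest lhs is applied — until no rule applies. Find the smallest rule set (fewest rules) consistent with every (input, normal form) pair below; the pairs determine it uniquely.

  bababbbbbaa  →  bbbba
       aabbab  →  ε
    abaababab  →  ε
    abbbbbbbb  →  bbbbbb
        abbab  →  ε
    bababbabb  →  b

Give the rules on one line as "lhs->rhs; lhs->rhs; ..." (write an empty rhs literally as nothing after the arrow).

  | bababbbbbaa => babbbbbaa => bbbbaa => bbbba
  | aabbab => abbab => ab => ε
  | abaababab => aababab => ababab => abab => ab => ε
  | abbbbbbbb => bbbbbb

aa->a; ab->; abb->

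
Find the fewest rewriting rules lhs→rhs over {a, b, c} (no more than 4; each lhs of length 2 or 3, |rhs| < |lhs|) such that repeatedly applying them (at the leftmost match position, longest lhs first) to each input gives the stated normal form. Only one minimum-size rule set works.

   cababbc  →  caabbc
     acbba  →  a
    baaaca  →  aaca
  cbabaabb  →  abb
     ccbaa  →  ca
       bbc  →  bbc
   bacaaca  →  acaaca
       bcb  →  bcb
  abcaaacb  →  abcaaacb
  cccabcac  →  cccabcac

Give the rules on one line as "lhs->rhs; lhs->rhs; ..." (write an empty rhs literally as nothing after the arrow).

ba->a; baa->a; cba->

  | cababbc => caabbc
  | acbba => acba => a
  | baaaca => aaca
  | cbabaabb => baabb => abb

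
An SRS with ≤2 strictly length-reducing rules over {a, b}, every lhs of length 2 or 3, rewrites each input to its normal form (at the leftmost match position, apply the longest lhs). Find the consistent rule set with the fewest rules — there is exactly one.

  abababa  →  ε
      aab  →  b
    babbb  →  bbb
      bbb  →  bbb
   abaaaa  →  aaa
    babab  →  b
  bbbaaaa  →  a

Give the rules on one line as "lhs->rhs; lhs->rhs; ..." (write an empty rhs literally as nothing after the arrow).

  | abababa => bababa => baba => ba => ε
  | aab => ab => b
  | babbb => bbb
  | bbb

ab->b; ba->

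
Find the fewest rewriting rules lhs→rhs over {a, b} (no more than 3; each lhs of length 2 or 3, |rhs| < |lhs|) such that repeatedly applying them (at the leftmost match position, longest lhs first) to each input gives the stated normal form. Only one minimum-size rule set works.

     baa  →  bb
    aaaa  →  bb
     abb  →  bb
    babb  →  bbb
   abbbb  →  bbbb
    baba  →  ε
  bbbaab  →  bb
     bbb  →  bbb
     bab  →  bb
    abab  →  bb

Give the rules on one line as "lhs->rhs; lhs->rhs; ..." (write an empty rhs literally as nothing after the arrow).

aa->b; ab->b; bba->

  | baa => bb
  | aaaa => baa => bb
  | abb => bb
  | babb => bbb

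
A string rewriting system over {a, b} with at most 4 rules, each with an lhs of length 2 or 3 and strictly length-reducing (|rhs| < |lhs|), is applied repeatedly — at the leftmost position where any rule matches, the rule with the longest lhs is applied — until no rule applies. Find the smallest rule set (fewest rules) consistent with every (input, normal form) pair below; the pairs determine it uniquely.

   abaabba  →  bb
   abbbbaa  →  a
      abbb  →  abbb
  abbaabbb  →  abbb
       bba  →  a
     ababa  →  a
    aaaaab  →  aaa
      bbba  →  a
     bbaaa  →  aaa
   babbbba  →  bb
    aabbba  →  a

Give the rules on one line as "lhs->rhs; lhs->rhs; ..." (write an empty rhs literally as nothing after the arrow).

aab->; aba->bb; ba->a

  | abaabba => bbabba => babba => abba => aba => bb
  | abbbbaa => abbbaa => abbaa => abaa => bba => ba => a
  | abbb
  | abbaabbb => abaabbb => bbabbb => babbb => abbb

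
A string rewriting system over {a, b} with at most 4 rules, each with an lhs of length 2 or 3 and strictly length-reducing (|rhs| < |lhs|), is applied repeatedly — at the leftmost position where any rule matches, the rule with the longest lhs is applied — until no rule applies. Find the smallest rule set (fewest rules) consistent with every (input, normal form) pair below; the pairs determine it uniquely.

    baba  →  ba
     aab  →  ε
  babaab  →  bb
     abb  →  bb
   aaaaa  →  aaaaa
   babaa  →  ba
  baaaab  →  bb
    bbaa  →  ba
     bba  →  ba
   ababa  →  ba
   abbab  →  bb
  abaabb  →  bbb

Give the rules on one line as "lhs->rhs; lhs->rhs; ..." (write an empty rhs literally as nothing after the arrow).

aab->; ab->b; baa->ba; bba->ba

  | baba => bba => ba
  | aab => ε
  | babaab => bbaab => baab => bab => bb
  | abb => bb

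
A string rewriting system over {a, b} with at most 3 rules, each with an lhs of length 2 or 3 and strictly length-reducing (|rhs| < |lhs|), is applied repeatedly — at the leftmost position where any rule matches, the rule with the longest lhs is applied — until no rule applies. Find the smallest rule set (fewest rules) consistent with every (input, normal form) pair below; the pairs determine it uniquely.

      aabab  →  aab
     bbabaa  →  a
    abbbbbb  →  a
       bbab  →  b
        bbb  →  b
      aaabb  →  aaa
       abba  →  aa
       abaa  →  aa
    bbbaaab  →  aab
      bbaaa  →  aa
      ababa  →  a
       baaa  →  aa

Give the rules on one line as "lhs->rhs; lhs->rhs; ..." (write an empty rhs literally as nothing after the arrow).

  | aabab => aab
  | bbabaa => babaa => baa => a
  | abbbbbb => abbbb => abb => a
  | bbab => bab => b

abb->a; ba->; bb->b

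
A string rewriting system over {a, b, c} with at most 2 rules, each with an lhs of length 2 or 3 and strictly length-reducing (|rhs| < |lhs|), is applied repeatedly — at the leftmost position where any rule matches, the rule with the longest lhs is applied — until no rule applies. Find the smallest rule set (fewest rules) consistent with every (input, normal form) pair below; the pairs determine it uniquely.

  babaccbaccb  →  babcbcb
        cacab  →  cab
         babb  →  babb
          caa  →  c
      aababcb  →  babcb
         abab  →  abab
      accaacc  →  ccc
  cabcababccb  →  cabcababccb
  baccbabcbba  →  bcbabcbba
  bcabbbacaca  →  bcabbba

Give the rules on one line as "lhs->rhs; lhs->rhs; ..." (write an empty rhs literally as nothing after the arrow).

aa->; ac->

  | babaccbaccb => babcbaccb => babcbcb
  | cacab => cab
  | babb
  | caa => c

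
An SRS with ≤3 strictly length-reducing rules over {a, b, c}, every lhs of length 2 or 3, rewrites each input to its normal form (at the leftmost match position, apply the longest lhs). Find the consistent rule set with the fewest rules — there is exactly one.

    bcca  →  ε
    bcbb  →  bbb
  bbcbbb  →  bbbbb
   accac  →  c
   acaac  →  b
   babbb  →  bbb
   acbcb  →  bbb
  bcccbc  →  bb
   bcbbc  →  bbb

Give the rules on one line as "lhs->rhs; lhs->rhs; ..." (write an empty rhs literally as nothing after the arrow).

ac->b; ba->; bc->b

  | bcca => bca => ba => ε
  | bcbb => bbb
  | bbcbbb => bbbbb
  | accac => bcac => bac => c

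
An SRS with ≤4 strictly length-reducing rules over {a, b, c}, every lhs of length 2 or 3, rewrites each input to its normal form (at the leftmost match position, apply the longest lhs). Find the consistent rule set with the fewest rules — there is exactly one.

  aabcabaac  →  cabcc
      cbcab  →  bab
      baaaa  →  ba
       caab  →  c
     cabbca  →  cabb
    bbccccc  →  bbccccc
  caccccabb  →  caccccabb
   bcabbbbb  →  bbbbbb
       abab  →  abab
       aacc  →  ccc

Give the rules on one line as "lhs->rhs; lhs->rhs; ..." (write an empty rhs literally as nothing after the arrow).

  | aabcabaac => cabaac => cabcc
  | cbcab => bab
  | baaaa => bcaa => ba
  | caab => c

aa->c; aab->; bca->b; cbc->b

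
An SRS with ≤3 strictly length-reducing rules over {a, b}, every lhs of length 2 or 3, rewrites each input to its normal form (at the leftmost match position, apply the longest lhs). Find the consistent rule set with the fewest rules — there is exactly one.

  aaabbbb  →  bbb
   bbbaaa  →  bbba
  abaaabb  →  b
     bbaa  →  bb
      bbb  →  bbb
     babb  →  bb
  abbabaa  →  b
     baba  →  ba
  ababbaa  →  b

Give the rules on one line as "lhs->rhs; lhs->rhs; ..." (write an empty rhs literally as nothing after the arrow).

  | aaabbbb => abbbb => bbb
  | bbbaaa => bbba
  | abaaabb => aaabb => abb => b
  | bbaa => bb

aa->; ab->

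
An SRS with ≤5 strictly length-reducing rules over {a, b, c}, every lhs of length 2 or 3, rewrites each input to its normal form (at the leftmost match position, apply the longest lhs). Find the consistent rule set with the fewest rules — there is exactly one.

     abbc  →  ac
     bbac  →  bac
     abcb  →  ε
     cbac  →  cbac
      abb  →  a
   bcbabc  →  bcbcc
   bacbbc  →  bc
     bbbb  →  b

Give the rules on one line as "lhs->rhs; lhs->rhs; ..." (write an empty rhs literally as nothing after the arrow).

  | abbc => abc => ac
  | bbac => bac
  | abcb => acb => ε
  | cbac

ab->a; acb->; bab->bc; bb->b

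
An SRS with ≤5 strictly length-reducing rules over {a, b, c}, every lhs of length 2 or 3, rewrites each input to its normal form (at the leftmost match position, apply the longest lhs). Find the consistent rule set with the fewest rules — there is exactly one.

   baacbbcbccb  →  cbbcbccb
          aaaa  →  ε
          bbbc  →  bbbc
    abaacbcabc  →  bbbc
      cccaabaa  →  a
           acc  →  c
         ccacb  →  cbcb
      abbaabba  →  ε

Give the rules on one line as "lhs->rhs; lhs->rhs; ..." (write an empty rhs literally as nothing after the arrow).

  | baacbbcbccb => aacbbcbccb => cbbcbccb
  | aaaa => aa => ε
  | bbbc
  | abaacbcabc => aaacbcabc => acbcabc => bcabc => bbbc

aa->; ac->; ba->a; ca->b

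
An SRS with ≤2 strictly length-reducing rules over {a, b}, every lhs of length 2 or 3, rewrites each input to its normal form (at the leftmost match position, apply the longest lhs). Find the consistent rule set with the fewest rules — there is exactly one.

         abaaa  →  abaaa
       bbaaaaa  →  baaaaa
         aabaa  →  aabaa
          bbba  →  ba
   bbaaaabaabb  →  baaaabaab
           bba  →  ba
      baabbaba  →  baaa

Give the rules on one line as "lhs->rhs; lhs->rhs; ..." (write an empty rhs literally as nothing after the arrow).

  | abaaa
  | bbaaaaa => baaaaa
  | aabaa
  | bbba => bba => ba

bab->; bb->b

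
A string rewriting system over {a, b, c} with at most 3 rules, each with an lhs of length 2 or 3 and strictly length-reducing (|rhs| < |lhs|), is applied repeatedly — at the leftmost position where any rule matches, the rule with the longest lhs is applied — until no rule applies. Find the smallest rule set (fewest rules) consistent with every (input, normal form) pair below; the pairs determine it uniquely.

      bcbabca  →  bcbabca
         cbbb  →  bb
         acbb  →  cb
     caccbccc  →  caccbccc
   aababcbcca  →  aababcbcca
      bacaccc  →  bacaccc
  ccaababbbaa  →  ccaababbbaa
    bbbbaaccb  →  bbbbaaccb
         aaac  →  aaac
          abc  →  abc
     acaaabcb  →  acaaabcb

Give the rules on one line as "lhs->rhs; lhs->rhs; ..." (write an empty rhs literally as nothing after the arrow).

  | bcbabca
  | cbbb => bb
  | acbb => cb
  | caccbccc

acb->c; cbb->b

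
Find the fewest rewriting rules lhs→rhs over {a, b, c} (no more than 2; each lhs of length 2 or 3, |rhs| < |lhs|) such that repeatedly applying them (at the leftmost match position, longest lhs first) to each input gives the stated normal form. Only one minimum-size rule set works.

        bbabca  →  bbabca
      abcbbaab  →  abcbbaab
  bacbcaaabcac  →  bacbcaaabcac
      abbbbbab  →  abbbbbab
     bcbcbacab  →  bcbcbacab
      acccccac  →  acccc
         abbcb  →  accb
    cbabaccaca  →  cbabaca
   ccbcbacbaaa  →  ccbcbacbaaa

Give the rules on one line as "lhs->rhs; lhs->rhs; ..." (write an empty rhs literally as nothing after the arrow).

  | bbabca
  | abcbbaab
  | bacbcaaabcac
  | abbbbbab

bbc->cc; cca->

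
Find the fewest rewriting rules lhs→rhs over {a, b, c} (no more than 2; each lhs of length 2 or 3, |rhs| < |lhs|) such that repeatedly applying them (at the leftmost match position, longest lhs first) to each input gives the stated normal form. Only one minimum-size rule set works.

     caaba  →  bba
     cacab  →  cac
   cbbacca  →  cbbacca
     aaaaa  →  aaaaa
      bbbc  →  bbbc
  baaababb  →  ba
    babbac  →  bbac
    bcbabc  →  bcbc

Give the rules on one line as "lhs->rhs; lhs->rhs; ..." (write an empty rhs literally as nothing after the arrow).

  | caaba => bba
  | cacab => cac
  | cbbacca
  | aaaaa

ab->; caa->b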